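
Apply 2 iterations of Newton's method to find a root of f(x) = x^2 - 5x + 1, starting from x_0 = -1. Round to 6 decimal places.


Newton's method: x_(n+1) = x_n - f(x_n)/f'(x_n)
f(x) = x^2 - 5x + 1
f'(x) = 2x - 5

Iteration 1:
  f(-1.000000) = 7.000000
  f'(-1.000000) = -7.000000
  x_1 = -1.000000 - (7.000000)/(-7.000000) = 0.000000

Iteration 2:
  f(0.000000) = 1.000000
  f'(0.000000) = -5.000000
  x_2 = 0.000000 - (1.000000)/(-5.000000) = 0.200000

x_2 = 0.200000


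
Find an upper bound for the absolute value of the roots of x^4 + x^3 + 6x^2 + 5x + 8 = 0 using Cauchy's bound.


Cauchy's bound: all roots r satisfy |r| <= 1 + max(|a_i/a_n|) for i = 0,...,n-1
where a_n is the leading coefficient.

Coefficients: [1, 1, 6, 5, 8]
Leading coefficient a_n = 1
Ratios |a_i/a_n|: 1, 6, 5, 8
Maximum ratio: 8
Cauchy's bound: |r| <= 1 + 8 = 9

Upper bound = 9


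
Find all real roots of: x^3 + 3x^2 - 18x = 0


The constant term is 0, so x = 0 is a root. Factor out x:
  x(x^2 + 3x - 18) = 0
Solve the quadratic x^2 + 3x - 18 = 0: discriminant = 3^2 - 4(1)(-18) = 9 + 72 = 81.
sqrt(81) = 9, so x = (-3 ± 9)/2: x = 3 or x = -6.

x = -6, x = 0, x = 3


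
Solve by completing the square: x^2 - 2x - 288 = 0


Start: x^2 - 2x - 288 = 0
Move constant: x^2 - 2x = 288
Half of -2 is -1, squared is 1
Add 1 to both sides: x^2 - 2x + 1 = 289
(x - 1)^2 = 289
x - 1 = ±17
x = 1 + 17 = 18 or x = 1 - 17 = -16

x = -16, x = 18


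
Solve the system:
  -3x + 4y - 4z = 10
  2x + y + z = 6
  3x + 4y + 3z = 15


Using Cramer's rule. Expand each determinant along the first row.
D  = (-3)*[1*3 - 1*4] - 4*[2*3 - 1*3] + (-4)*[2*4 - 1*3]
  = (-3)*(-1) - 4*(3) + (-4)*(5) = -29
Dx = 10*[1*3 - 1*4] - 4*[6*3 - 1*15] + (-4)*[6*4 - 1*15]
  = 10*(-1) - 4*(3) + (-4)*(9) = -58
Dy = (-3)*[6*3 - 1*15] - 10*[2*3 - 1*3] + (-4)*[2*15 - 6*3]
  = (-3)*(3) - 10*(3) + (-4)*(12) = -87
Dz = (-3)*[1*15 - 6*4] - 4*[2*15 - 6*3] + 10*[2*4 - 1*3]
  = (-3)*(-9) - 4*(12) + 10*(5) = 29
x = Dx/D = -58/-29 = 2, y = Dy/D = -87/-29 = 3, z = Dz/D = 29/-29 = -1
Check eq1: (-3)(2) + (4)(3) + (-4)(-1) = 10 = 10 ✓
Check eq2: (2)(2) + (1)(3) + (1)(-1) = 6 = 6 ✓
Check eq3: (3)(2) + (4)(3) + (3)(-1) = 15 = 15 ✓

x = 2, y = 3, z = -1


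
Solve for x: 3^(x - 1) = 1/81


Express both sides with the same base.
1/81 = 3^(-4)
Since the bases match, equate exponents: x - 1 = -4
So x = -4 - (-1) = -3

x = -3


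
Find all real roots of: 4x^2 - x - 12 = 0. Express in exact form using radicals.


Using the quadratic formula: x = (-b ± sqrt(b^2 - 4ac)) / (2a)
Here a = 4, b = -1, c = -12
Discriminant = b^2 - 4ac = (-1)^2 - 4(4)(-12) = 1 + 192 = 193
Since discriminant = 193 > 0, there are two real roots.
x = (1 ± sqrt(193)) / 8
Numerically: x ≈ 1.8616 or x ≈ -1.6116

x = (1 + sqrt(193)) / 8 or x = (1 - sqrt(193)) / 8


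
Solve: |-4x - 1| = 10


An absolute value equation |expr| = 10 gives two cases:
Case 1: -4x - 1 = 10
  -4x = 11, so x = -11/4
Case 2: -4x - 1 = -10
  -4x = -9, so x = 9/4

x = -11/4, x = 9/4


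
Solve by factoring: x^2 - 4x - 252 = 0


We need two numbers that multiply to -252 and add to -4.
Those numbers are 14 and -18 (since 14 * (-18) = -252 and 14 + (-18) = -4).
So x^2 - 4x - 252 = (x + 14)(x - 18) = 0
Setting each factor to zero: x = -14 or x = 18

x = -14, x = 18


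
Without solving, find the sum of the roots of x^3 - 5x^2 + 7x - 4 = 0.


By Vieta's formulas for x^3 + bx^2 + cx + d = 0:
  r1 + r2 + r3 = -b/a = 5
  r1*r2 + r1*r3 + r2*r3 = c/a = 7
  r1*r2*r3 = -d/a = 4


Sum = 5


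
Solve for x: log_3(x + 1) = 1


Convert to exponential form: x + 1 = 3^1 = 3
x = 3 - 1 = 2
Check: log_3(2 + 1) = log_3(3) = log_3(3) = 1 ✓

x = 2


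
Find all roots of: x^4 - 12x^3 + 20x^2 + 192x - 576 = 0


Let p(x) = x^4 - 12x^3 + 20x^2 + 192x - 576. By the rational root theorem (leading coefficient 1), any rational root is an integer divisor of 576: try ±1, ±2, ... in turn.
Test x = 1: value = -375 ≠ 0.
Test x = -1: value = -735 ≠ 0.
Test x = 2: value = -192 ≠ 0.
Test x = -2: value = -768 ≠ 0.
Test x = 3: value = -63 ≠ 0.
Test x = -3: value = -567 ≠ 0.
Test x = 4: value = 0 ✓, so (x - 4) is a factor.
Synthetic division by (x - 4): bring down 1; 1(4) - 12 = -8; (-8)(4) + 20 = -12; (-12)(4) + 192 = 144; 144(4) - 576 = 0 → quotient x^3 - 8x^2 - 12x + 144, remainder 0.
Continue with the quotient x^3 - 8x^2 - 12x + 144 (candidates must divide 144; re-test x = 4 first in case it repeats).
Test x = 4: value = 32 ≠ 0.
Test x = -4: value = 0 ✓, so (x + 4) is a factor.
Synthetic division by (x + 4): bring down 1; 1(-4) - 8 = -12; (-12)(-4) - 12 = 36; 36(-4) + 144 = 0 → quotient x^2 - 12x + 36, remainder 0.
Solve the quadratic x^2 - 12x + 36 = 0: discriminant = (-12)^2 - 4(1)(36) = 144 - 144 = 0.
Discriminant = 0, so a double root: x = 12/2 = 6.
Collecting all roots found:

x = -4, x = 4, x = 6 (multiplicity 2)


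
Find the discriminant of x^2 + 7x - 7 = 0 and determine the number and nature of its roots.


For ax^2 + bx + c = 0, discriminant D = b^2 - 4ac
Here a = 1, b = 7, c = -7
D = (7)^2 - 4(1)(-7) = 49 + 28 = 77

D = 77 > 0 but not a perfect square
The equation has 2 distinct real irrational roots.

Discriminant = 77, 2 distinct real irrational roots


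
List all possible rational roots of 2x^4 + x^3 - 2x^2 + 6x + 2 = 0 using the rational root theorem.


Rational root theorem: possible roots are ±p/q where:
  p divides the constant term (2): p ∈ {1, 2}
  q divides the leading coefficient (2): q ∈ {1, 2}

All possible rational roots: -2, -1, -1/2, 1/2, 1, 2

-2, -1, -1/2, 1/2, 1, 2


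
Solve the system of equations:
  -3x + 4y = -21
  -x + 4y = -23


Using Cramer's rule:
Determinant D = (-3)(4) - (-1)(4) = -12 + 4 = -8
Dx = (-21)(4) - (-23)(4) = -84 + 92 = 8
Dy = (-3)(-23) - (-1)(-21) = 69 - 21 = 48
x = Dx/D = 8/-8 = -1
y = Dy/D = 48/-8 = -6

x = -1, y = -6


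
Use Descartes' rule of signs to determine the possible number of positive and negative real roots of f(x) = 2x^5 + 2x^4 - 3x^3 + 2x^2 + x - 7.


Descartes' rule of signs:

For positive roots, count sign changes in f(x) = 2x^5 + 2x^4 - 3x^3 + 2x^2 + x - 7:
Signs of coefficients: +, +, -, +, +, -
Number of sign changes: 3
Possible positive real roots: 3, 1

For negative roots, examine f(-x) = -2x^5 + 2x^4 + 3x^3 + 2x^2 - x - 7:
Signs of coefficients: -, +, +, +, -, -
Number of sign changes: 2
Possible negative real roots: 2, 0

Positive roots: 3 or 1; Negative roots: 2 or 0


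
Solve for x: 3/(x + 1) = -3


Multiply both sides by (x + 1): 3 = -3(x + 1)
Distribute: 3 = -3x - 3
-3x = 3 + 3 = 6
x = -2

x = -2


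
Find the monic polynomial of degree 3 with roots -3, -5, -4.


A monic polynomial with roots -3, -5, -4 is:
p(x) = (x + 3)(x + 5)(x + 4)
After multiplying by (x + 3): x + 3
After multiplying by (x + 5): x^2 + 8x + 15
After multiplying by (x + 4): x^3 + 12x^2 + 47x + 60

x^3 + 12x^2 + 47x + 60


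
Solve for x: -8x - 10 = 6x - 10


Starting with: -8x - 10 = 6x - 10
Move all x terms to left: (-8 - 6)x = -10 + 10
Simplify: -14x = 0
Divide both sides by -14: x = 0

x = 0


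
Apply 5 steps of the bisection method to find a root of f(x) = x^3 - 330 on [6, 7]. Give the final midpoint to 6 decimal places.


f(x) = x^3 - 330
f(6) = -114 < 0
f(7) = 13 > 0

Step 1: midpoint = (6.000000 + 7.000000)/2 = 6.500000
  f(6.500000) = -55.375000
  f(mid) < 0, so root is in [6.500000, 7.000000]

Step 2: midpoint = (6.500000 + 7.000000)/2 = 6.750000
  f(6.750000) = -22.453125
  f(mid) < 0, so root is in [6.750000, 7.000000]

Step 3: midpoint = (6.750000 + 7.000000)/2 = 6.875000
  f(6.875000) = -5.048828
  f(mid) < 0, so root is in [6.875000, 7.000000]

Step 4: midpoint = (6.875000 + 7.000000)/2 = 6.937500
  f(6.937500) = 3.894287
  f(mid) > 0, so root is in [6.875000, 6.937500]

Step 5: midpoint = (6.875000 + 6.937500)/2 = 6.906250
  f(6.906250) = -0.597504
  f(mid) < 0, so root is in [6.906250, 6.937500]

midpoint = 6.906250


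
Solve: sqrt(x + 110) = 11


Square both sides: x + 110 = 11^2 = 121
x = 121 - 110 = 11
x = 11
Check: sqrt(1*11 + 110) = sqrt(121) = 11 ✓

x = 11


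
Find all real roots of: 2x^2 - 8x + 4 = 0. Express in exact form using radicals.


Using the quadratic formula: x = (-b ± sqrt(b^2 - 4ac)) / (2a)
Here a = 2, b = -8, c = 4
Discriminant = b^2 - 4ac = (-8)^2 - 4(2)(4) = 64 - 32 = 32
Since discriminant = 32 > 0, there are two real roots.
x = (8 ± 4*sqrt(2)) / 4
Simplifying: x = 2 ± sqrt(2)
Numerically: x ≈ 3.4142 or x ≈ 0.5858

x = 2 + sqrt(2) or x = 2 - sqrt(2)


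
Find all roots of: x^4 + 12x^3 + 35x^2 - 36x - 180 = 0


Let p(x) = x^4 + 12x^3 + 35x^2 - 36x - 180. By the rational root theorem (leading coefficient 1), any rational root is an integer divisor of 180: try ±1, ±2, ... in turn.
Test x = 1: value = -168 ≠ 0.
Test x = -1: value = -120 ≠ 0.
Test x = 2: value = 0 ✓, so (x - 2) is a factor.
Synthetic division by (x - 2): bring down 1; 1(2) + 12 = 14; 14(2) + 35 = 63; 63(2) - 36 = 90; 90(2) - 180 = 0 → quotient x^3 + 14x^2 + 63x + 90, remainder 0.
Continue with the quotient x^3 + 14x^2 + 63x + 90 (candidates must divide 90; re-test x = 2 first in case it repeats).
Test x = 2: value = 280 ≠ 0.
Test x = -2: value = 12 ≠ 0.
Test x = 3: value = 432 ≠ 0.
Test x = -3: value = 0 ✓, so (x + 3) is a factor.
Synthetic division by (x + 3): bring down 1; 1(-3) + 14 = 11; 11(-3) + 63 = 30; 30(-3) + 90 = 0 → quotient x^2 + 11x + 30, remainder 0.
Solve the quadratic x^2 + 11x + 30 = 0: discriminant = 11^2 - 4(1)(30) = 121 - 120 = 1.
sqrt(1) = 1, so x = (-11 ± 1)/2: x = -5 or x = -6.
Collecting all roots found:

x = -6, x = -5, x = -3, x = 2


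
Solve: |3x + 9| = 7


An absolute value equation |expr| = 7 gives two cases:
Case 1: 3x + 9 = 7
  3x = -2, so x = -2/3
Case 2: 3x + 9 = -7
  3x = -16, so x = -16/3

x = -16/3, x = -2/3


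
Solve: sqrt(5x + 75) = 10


Square both sides: 5x + 75 = 10^2 = 100
5x = 100 - 75 = 25
x = 5
Check: sqrt(5*5 + 75) = sqrt(100) = 10 ✓

x = 5


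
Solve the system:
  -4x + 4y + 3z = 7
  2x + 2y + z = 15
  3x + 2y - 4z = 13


Using Cramer's rule. Expand each determinant along the first row.
D  = (-4)*[2*(-4) - 1*2] - 4*[2*(-4) - 1*3] + 3*[2*2 - 2*3]
  = (-4)*(-10) - 4*(-11) + 3*(-2) = 78
Dx = 7*[2*(-4) - 1*2] - 4*[15*(-4) - 1*13] + 3*[15*2 - 2*13]
  = 7*(-10) - 4*(-73) + 3*(4) = 234
Dy = (-4)*[15*(-4) - 1*13] - 7*[2*(-4) - 1*3] + 3*[2*13 - 15*3]
  = (-4)*(-73) - 7*(-11) + 3*(-19) = 312
Dz = (-4)*[2*13 - 15*2] - 4*[2*13 - 15*3] + 7*[2*2 - 2*3]
  = (-4)*(-4) - 4*(-19) + 7*(-2) = 78
x = Dx/D = 234/78 = 3, y = Dy/D = 312/78 = 4, z = Dz/D = 78/78 = 1
Check eq1: (-4)(3) + (4)(4) + (3)(1) = 7 = 7 ✓
Check eq2: (2)(3) + (2)(4) + (1)(1) = 15 = 15 ✓
Check eq3: (3)(3) + (2)(4) + (-4)(1) = 13 = 13 ✓

x = 3, y = 4, z = 1


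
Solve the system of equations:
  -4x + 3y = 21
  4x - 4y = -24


Using Cramer's rule:
Determinant D = (-4)(-4) - (4)(3) = 16 - 12 = 4
Dx = (21)(-4) - (-24)(3) = -84 + 72 = -12
Dy = (-4)(-24) - (4)(21) = 96 - 84 = 12
x = Dx/D = -12/4 = -3
y = Dy/D = 12/4 = 3

x = -3, y = 3


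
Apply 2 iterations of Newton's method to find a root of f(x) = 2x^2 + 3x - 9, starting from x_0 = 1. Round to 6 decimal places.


Newton's method: x_(n+1) = x_n - f(x_n)/f'(x_n)
f(x) = 2x^2 + 3x - 9
f'(x) = 4x + 3

Iteration 1:
  f(1.000000) = -4.000000
  f'(1.000000) = 7.000000
  x_1 = 1.000000 - (-4.000000)/(7.000000) = 1.571429

Iteration 2:
  f(1.571429) = 0.653061
  f'(1.571429) = 9.285714
  x_2 = 1.571429 - (0.653061)/(9.285714) = 1.501099

x_2 = 1.501099


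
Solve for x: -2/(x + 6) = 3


Multiply both sides by (x + 6): -2 = 3(x + 6)
Distribute: -2 = 3x + 18
3x = -2 - 18 = -20
x = -20/3

x = -20/3


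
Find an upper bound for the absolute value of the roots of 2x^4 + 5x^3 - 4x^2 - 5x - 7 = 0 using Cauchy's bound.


Cauchy's bound: all roots r satisfy |r| <= 1 + max(|a_i/a_n|) for i = 0,...,n-1
where a_n is the leading coefficient.

Coefficients: [2, 5, -4, -5, -7]
Leading coefficient a_n = 2
Ratios |a_i/a_n|: 5/2, 2, 5/2, 7/2
Maximum ratio: 7/2
Cauchy's bound: |r| <= 1 + 7/2 = 9/2

Upper bound = 9/2


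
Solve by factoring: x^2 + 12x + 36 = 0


We need two numbers that multiply to 36 and add to 12.
Those numbers are 6 and 6 (since 6 * 6 = 36 and 6 + 6 = 12).
So x^2 + 12x + 36 = (x + 6)(x + 6) = 0
Setting each factor to zero: x = -6 or x = -6

x = -6


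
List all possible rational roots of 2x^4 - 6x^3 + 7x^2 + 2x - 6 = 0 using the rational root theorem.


Rational root theorem: possible roots are ±p/q where:
  p divides the constant term (-6): p ∈ {1, 2, 3, 6}
  q divides the leading coefficient (2): q ∈ {1, 2}

All possible rational roots: -6, -3, -2, -3/2, -1, -1/2, 1/2, 1, 3/2, 2, 3, 6

-6, -3, -2, -3/2, -1, -1/2, 1/2, 1, 3/2, 2, 3, 6


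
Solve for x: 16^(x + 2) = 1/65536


Express both sides with the same base.
1/65536 = 16^(-4)
Since the bases match, equate exponents: x + 2 = -4
So x = -4 - (2) = -6

x = -6


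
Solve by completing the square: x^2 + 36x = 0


Start: x^2 + 36x + 0 = 0
Move constant: x^2 + 36x = 0
Half of 36 is 18, squared is 324
Add 324 to both sides: x^2 + 36x + 324 = 324
(x + 18)^2 = 324
x + 18 = ±18
x = -18 + 18 = 0 or x = -18 - 18 = -36

x = -36, x = 0


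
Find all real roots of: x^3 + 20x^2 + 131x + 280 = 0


Let p(x) = x^3 + 20x^2 + 131x + 280. By the rational root theorem (leading coefficient 1), any rational root is an integer divisor of 280: try ±1, ±2, ... in turn.
Test x = 1: value = 432 ≠ 0.
Test x = -1: value = 168 ≠ 0.
Test x = 2: value = 630 ≠ 0.
Test x = -2: value = 90 ≠ 0.
Test x = 4: value = 1188 ≠ 0.
Test x = -4: value = 12 ≠ 0.
Test x = 5: value = 1560 ≠ 0.
Test x = -5: value = 0 ✓, so (x + 5) is a factor.
Synthetic division by (x + 5): bring down 1; 1(-5) + 20 = 15; 15(-5) + 131 = 56; 56(-5) + 280 = 0 → quotient x^2 + 15x + 56, remainder 0.
Solve the quadratic x^2 + 15x + 56 = 0: discriminant = 15^2 - 4(1)(56) = 225 - 224 = 1.
sqrt(1) = 1, so x = (-15 ± 1)/2: x = -7 or x = -8.

x = -8, x = -7, x = -5


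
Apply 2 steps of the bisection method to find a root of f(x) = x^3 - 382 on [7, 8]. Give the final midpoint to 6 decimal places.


f(x) = x^3 - 382
f(7) = -39 < 0
f(8) = 130 > 0

Step 1: midpoint = (7.000000 + 8.000000)/2 = 7.500000
  f(7.500000) = 39.875000
  f(mid) > 0, so root is in [7.000000, 7.500000]

Step 2: midpoint = (7.000000 + 7.500000)/2 = 7.250000
  f(7.250000) = -0.921875
  f(mid) < 0, so root is in [7.250000, 7.500000]

midpoint = 7.250000


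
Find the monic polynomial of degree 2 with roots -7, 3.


A monic polynomial with roots -7, 3 is:
p(x) = (x + 7)(x - 3)
After multiplying by (x + 7): x + 7
After multiplying by (x - 3): x^2 + 4x - 21

x^2 + 4x - 21


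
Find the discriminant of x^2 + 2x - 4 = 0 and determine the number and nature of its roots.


For ax^2 + bx + c = 0, discriminant D = b^2 - 4ac
Here a = 1, b = 2, c = -4
D = (2)^2 - 4(1)(-4) = 4 + 16 = 20

D = 20 > 0 but not a perfect square
The equation has 2 distinct real irrational roots.

Discriminant = 20, 2 distinct real irrational roots


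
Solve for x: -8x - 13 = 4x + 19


Starting with: -8x - 13 = 4x + 19
Move all x terms to left: (-8 - 4)x = 19 + 13
Simplify: -12x = 32
Divide both sides by -12: x = -8/3

x = -8/3


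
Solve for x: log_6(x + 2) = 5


Convert to exponential form: x + 2 = 6^5 = 7776
x = 7776 - 2 = 7774
Check: log_6(7774 + 2) = log_6(7776) = log_6(7776) = 5 ✓

x = 7774


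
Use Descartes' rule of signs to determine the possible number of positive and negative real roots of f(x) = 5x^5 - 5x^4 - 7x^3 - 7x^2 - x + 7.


Descartes' rule of signs:

For positive roots, count sign changes in f(x) = 5x^5 - 5x^4 - 7x^3 - 7x^2 - x + 7:
Signs of coefficients: +, -, -, -, -, +
Number of sign changes: 2
Possible positive real roots: 2, 0

For negative roots, examine f(-x) = -5x^5 - 5x^4 + 7x^3 - 7x^2 + x + 7:
Signs of coefficients: -, -, +, -, +, +
Number of sign changes: 3
Possible negative real roots: 3, 1

Positive roots: 2 or 0; Negative roots: 3 or 1


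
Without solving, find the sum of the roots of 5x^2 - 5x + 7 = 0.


By Vieta's formulas for ax^2 + bx + c = 0:
  Sum of roots = -b/a
  Product of roots = c/a

Here a = 5, b = -5, c = 7
Sum = -(-5)/5 = 1
Product = 7/5 = 7/5

Sum = 1


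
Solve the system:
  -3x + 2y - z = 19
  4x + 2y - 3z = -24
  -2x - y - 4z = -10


Using Cramer's rule. Expand each determinant along the first row.
D  = (-3)*[2*(-4) - (-3)*(-1)] - 2*[4*(-4) - (-3)*(-2)] + (-1)*[4*(-1) - 2*(-2)]
  = (-3)*(-11) - 2*(-22) + (-1)*(0) = 77
Dx = 19*[2*(-4) - (-3)*(-1)] - 2*[(-24)*(-4) - (-3)*(-10)] + (-1)*[(-24)*(-1) - 2*(-10)]
  = 19*(-11) - 2*(66) + (-1)*(44) = -385
Dy = (-3)*[(-24)*(-4) - (-3)*(-10)] - 19*[4*(-4) - (-3)*(-2)] + (-1)*[4*(-10) - (-24)*(-2)]
  = (-3)*(66) - 19*(-22) + (-1)*(-88) = 308
Dz = (-3)*[2*(-10) - (-24)*(-1)] - 2*[4*(-10) - (-24)*(-2)] + 19*[4*(-1) - 2*(-2)]
  = (-3)*(-44) - 2*(-88) + 19*(0) = 308
x = Dx/D = -385/77 = -5, y = Dy/D = 308/77 = 4, z = Dz/D = 308/77 = 4
Check eq1: (-3)(-5) + (2)(4) + (-1)(4) = 19 = 19 ✓
Check eq2: (4)(-5) + (2)(4) + (-3)(4) = -24 = -24 ✓
Check eq3: (-2)(-5) + (-1)(4) + (-4)(4) = -10 = -10 ✓

x = -5, y = 4, z = 4


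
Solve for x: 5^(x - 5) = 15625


Express both sides with the same base.
15625 = 5^6
Since the bases match, equate exponents: x - 5 = 6
So x = 6 - (-5) = 11

x = 11


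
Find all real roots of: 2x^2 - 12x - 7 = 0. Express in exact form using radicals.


Using the quadratic formula: x = (-b ± sqrt(b^2 - 4ac)) / (2a)
Here a = 2, b = -12, c = -7
Discriminant = b^2 - 4ac = (-12)^2 - 4(2)(-7) = 144 + 56 = 200
Since discriminant = 200 > 0, there are two real roots.
x = (12 ± 10*sqrt(2)) / 4
Simplifying: x = (6 ± 5*sqrt(2)) / 2
Numerically: x ≈ 6.5355 or x ≈ -0.5355

x = (6 + 5*sqrt(2)) / 2 or x = (6 - 5*sqrt(2)) / 2


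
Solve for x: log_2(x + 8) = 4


Convert to exponential form: x + 8 = 2^4 = 16
x = 16 - 8 = 8
Check: log_2(8 + 8) = log_2(16) = log_2(16) = 4 ✓

x = 8


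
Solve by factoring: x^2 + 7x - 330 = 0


We need two numbers that multiply to -330 and add to 7.
Those numbers are 22 and -15 (since 22 * (-15) = -330 and 22 + (-15) = 7).
So x^2 + 7x - 330 = (x + 22)(x - 15) = 0
Setting each factor to zero: x = -22 or x = 15

x = -22, x = 15


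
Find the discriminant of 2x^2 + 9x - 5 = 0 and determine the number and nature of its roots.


For ax^2 + bx + c = 0, discriminant D = b^2 - 4ac
Here a = 2, b = 9, c = -5
D = (9)^2 - 4(2)(-5) = 81 + 40 = 121

D = 121 > 0 and is a perfect square (sqrt = 11)
The equation has 2 distinct real rational roots.

Discriminant = 121, 2 distinct real rational roots


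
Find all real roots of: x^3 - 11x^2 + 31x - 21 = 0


Let p(x) = x^3 - 11x^2 + 31x - 21. By the rational root theorem (leading coefficient 1), any rational root is an integer divisor of 21: try ±1, ±2, ... in turn.
Test x = 1: value = 0 ✓, so (x - 1) is a factor.
Synthetic division by (x - 1): bring down 1; 1(1) - 11 = -10; (-10)(1) + 31 = 21; 21(1) - 21 = 0 → quotient x^2 - 10x + 21, remainder 0.
Solve the quadratic x^2 - 10x + 21 = 0: discriminant = (-10)^2 - 4(1)(21) = 100 - 84 = 16.
sqrt(16) = 4, so x = (10 ± 4)/2: x = 7 or x = 3.

x = 1, x = 3, x = 7


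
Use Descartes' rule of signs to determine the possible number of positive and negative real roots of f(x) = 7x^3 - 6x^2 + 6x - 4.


Descartes' rule of signs:

For positive roots, count sign changes in f(x) = 7x^3 - 6x^2 + 6x - 4:
Signs of coefficients: +, -, +, -
Number of sign changes: 3
Possible positive real roots: 3, 1

For negative roots, examine f(-x) = -7x^3 - 6x^2 - 6x - 4:
Signs of coefficients: -, -, -, -
Number of sign changes: 0
Possible negative real roots: 0

Positive roots: 3 or 1; Negative roots: 0


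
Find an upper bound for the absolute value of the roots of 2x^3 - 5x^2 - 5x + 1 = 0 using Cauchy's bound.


Cauchy's bound: all roots r satisfy |r| <= 1 + max(|a_i/a_n|) for i = 0,...,n-1
where a_n is the leading coefficient.

Coefficients: [2, -5, -5, 1]
Leading coefficient a_n = 2
Ratios |a_i/a_n|: 5/2, 5/2, 1/2
Maximum ratio: 5/2
Cauchy's bound: |r| <= 1 + 5/2 = 7/2

Upper bound = 7/2


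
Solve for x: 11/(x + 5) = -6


Multiply both sides by (x + 5): 11 = -6(x + 5)
Distribute: 11 = -6x - 30
-6x = 11 + 30 = 41
x = -41/6

x = -41/6


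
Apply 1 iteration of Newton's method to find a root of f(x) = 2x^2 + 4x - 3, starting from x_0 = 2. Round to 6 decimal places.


Newton's method: x_(n+1) = x_n - f(x_n)/f'(x_n)
f(x) = 2x^2 + 4x - 3
f'(x) = 4x + 4

Iteration 1:
  f(2.000000) = 13.000000
  f'(2.000000) = 12.000000
  x_1 = 2.000000 - (13.000000)/(12.000000) = 0.916667

x_1 = 0.916667


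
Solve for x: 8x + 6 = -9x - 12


Starting with: 8x + 6 = -9x - 12
Move all x terms to left: (8 + 9)x = -12 - 6
Simplify: 17x = -18
Divide both sides by 17: x = -18/17

x = -18/17


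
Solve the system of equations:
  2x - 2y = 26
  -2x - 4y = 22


Using Cramer's rule:
Determinant D = (2)(-4) - (-2)(-2) = -8 - 4 = -12
Dx = (26)(-4) - (22)(-2) = -104 + 44 = -60
Dy = (2)(22) - (-2)(26) = 44 + 52 = 96
x = Dx/D = -60/-12 = 5
y = Dy/D = 96/-12 = -8

x = 5, y = -8


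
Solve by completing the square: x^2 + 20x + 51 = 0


Start: x^2 + 20x + 51 = 0
Move constant: x^2 + 20x = -51
Half of 20 is 10, squared is 100
Add 100 to both sides: x^2 + 20x + 100 = 49
(x + 10)^2 = 49
x + 10 = ±7
x = -10 + 7 = -3 or x = -10 - 7 = -17

x = -17, x = -3


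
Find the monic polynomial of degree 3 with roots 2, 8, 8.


A monic polynomial with roots 2, 8, 8 is:
p(x) = (x - 2)(x - 8)(x - 8)
After multiplying by (x - 2): x - 2
After multiplying by (x - 8): x^2 - 10x + 16
After multiplying by (x - 8): x^3 - 18x^2 + 96x - 128

x^3 - 18x^2 + 96x - 128


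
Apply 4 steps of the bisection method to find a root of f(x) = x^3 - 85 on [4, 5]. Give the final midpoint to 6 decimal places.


f(x) = x^3 - 85
f(4) = -21 < 0
f(5) = 40 > 0

Step 1: midpoint = (4.000000 + 5.000000)/2 = 4.500000
  f(4.500000) = 6.125000
  f(mid) > 0, so root is in [4.000000, 4.500000]

Step 2: midpoint = (4.000000 + 4.500000)/2 = 4.250000
  f(4.250000) = -8.234375
  f(mid) < 0, so root is in [4.250000, 4.500000]

Step 3: midpoint = (4.250000 + 4.500000)/2 = 4.375000
  f(4.375000) = -1.259766
  f(mid) < 0, so root is in [4.375000, 4.500000]

Step 4: midpoint = (4.375000 + 4.500000)/2 = 4.437500
  f(4.437500) = 2.380615
  f(mid) > 0, so root is in [4.375000, 4.437500]

midpoint = 4.437500


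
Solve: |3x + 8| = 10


An absolute value equation |expr| = 10 gives two cases:
Case 1: 3x + 8 = 10
  3x = 2, so x = 2/3
Case 2: 3x + 8 = -10
  3x = -18, so x = -6

x = -6, x = 2/3


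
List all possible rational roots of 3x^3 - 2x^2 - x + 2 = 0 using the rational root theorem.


Rational root theorem: possible roots are ±p/q where:
  p divides the constant term (2): p ∈ {1, 2}
  q divides the leading coefficient (3): q ∈ {1, 3}

All possible rational roots: -2, -1, -2/3, -1/3, 1/3, 2/3, 1, 2

-2, -1, -2/3, -1/3, 1/3, 2/3, 1, 2


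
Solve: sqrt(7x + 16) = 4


Square both sides: 7x + 16 = 4^2 = 16
7x = 16 - 16 = 0
x = 0
Check: sqrt(7*0 + 16) = sqrt(16) = 4 ✓

x = 0


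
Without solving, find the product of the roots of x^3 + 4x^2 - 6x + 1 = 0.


By Vieta's formulas for x^3 + bx^2 + cx + d = 0:
  r1 + r2 + r3 = -b/a = -4
  r1*r2 + r1*r3 + r2*r3 = c/a = -6
  r1*r2*r3 = -d/a = -1


Product = -1


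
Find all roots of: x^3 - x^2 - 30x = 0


The constant term is 0, so x = 0 is a root. Factor out x:
  x^2 - x - 30 = 0
Solve the quadratic x^2 - x - 30 = 0: discriminant = (-1)^2 - 4(1)(-30) = 1 + 120 = 121.
sqrt(121) = 11, so x = (1 ± 11)/2: x = 6 or x = -5.
Collecting all roots found:

x = -5, x = 0, x = 6


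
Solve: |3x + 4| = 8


An absolute value equation |expr| = 8 gives two cases:
Case 1: 3x + 4 = 8
  3x = 4, so x = 4/3
Case 2: 3x + 4 = -8
  3x = -12, so x = -4

x = -4, x = 4/3


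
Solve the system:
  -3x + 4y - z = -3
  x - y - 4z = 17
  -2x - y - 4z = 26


Using Cramer's rule. Expand each determinant along the first row.
D  = (-3)*[(-1)*(-4) - (-4)*(-1)] - 4*[1*(-4) - (-4)*(-2)] + (-1)*[1*(-1) - (-1)*(-2)]
  = (-3)*(0) - 4*(-12) + (-1)*(-3) = 51
Dx = (-3)*[(-1)*(-4) - (-4)*(-1)] - 4*[17*(-4) - (-4)*26] + (-1)*[17*(-1) - (-1)*26]
  = (-3)*(0) - 4*(36) + (-1)*(9) = -153
Dy = (-3)*[17*(-4) - (-4)*26] - (-3)*[1*(-4) - (-4)*(-2)] + (-1)*[1*26 - 17*(-2)]
  = (-3)*(36) - (-3)*(-12) + (-1)*(60) = -204
Dz = (-3)*[(-1)*26 - 17*(-1)] - 4*[1*26 - 17*(-2)] + (-3)*[1*(-1) - (-1)*(-2)]
  = (-3)*(-9) - 4*(60) + (-3)*(-3) = -204
x = Dx/D = -153/51 = -3, y = Dy/D = -204/51 = -4, z = Dz/D = -204/51 = -4
Check eq1: (-3)(-3) + (4)(-4) + (-1)(-4) = -3 = -3 ✓
Check eq2: (1)(-3) + (-1)(-4) + (-4)(-4) = 17 = 17 ✓
Check eq3: (-2)(-3) + (-1)(-4) + (-4)(-4) = 26 = 26 ✓

x = -3, y = -4, z = -4


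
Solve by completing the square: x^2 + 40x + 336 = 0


Start: x^2 + 40x + 336 = 0
Move constant: x^2 + 40x = -336
Half of 40 is 20, squared is 400
Add 400 to both sides: x^2 + 40x + 400 = 64
(x + 20)^2 = 64
x + 20 = ±8
x = -20 + 8 = -12 or x = -20 - 8 = -28

x = -28, x = -12


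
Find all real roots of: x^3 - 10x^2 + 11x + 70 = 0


Let p(x) = x^3 - 10x^2 + 11x + 70. By the rational root theorem (leading coefficient 1), any rational root is an integer divisor of 70: try ±1, ±2, ... in turn.
Test x = 1: value = 72 ≠ 0.
Test x = -1: value = 48 ≠ 0.
Test x = 2: value = 60 ≠ 0.
Test x = -2: value = 0 ✓, so (x + 2) is a factor.
Synthetic division by (x + 2): bring down 1; 1(-2) - 10 = -12; (-12)(-2) + 11 = 35; 35(-2) + 70 = 0 → quotient x^2 - 12x + 35, remainder 0.
Solve the quadratic x^2 - 12x + 35 = 0: discriminant = (-12)^2 - 4(1)(35) = 144 - 140 = 4.
sqrt(4) = 2, so x = (12 ± 2)/2: x = 7 or x = 5.

x = -2, x = 5, x = 7


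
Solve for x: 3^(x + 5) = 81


Express both sides with the same base.
81 = 3^4
Since the bases match, equate exponents: x + 5 = 4
So x = 4 - (5) = -1

x = -1


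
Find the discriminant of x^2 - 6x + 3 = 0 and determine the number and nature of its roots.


For ax^2 + bx + c = 0, discriminant D = b^2 - 4ac
Here a = 1, b = -6, c = 3
D = (-6)^2 - 4(1)(3) = 36 - 12 = 24

D = 24 > 0 but not a perfect square
The equation has 2 distinct real irrational roots.

Discriminant = 24, 2 distinct real irrational roots


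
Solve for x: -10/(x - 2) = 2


Multiply both sides by (x - 2): -10 = 2(x - 2)
Distribute: -10 = 2x - 4
2x = -10 + 4 = -6
x = -3

x = -3


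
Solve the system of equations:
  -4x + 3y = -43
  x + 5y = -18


Using Cramer's rule:
Determinant D = (-4)(5) - (1)(3) = -20 - 3 = -23
Dx = (-43)(5) - (-18)(3) = -215 + 54 = -161
Dy = (-4)(-18) - (1)(-43) = 72 + 43 = 115
x = Dx/D = -161/-23 = 7
y = Dy/D = 115/-23 = -5

x = 7, y = -5


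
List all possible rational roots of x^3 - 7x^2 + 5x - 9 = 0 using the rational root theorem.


Rational root theorem: possible roots are ±p/q where:
  p divides the constant term (-9): p ∈ {1, 3, 9}
  q divides the leading coefficient (1): q ∈ {1}

All possible rational roots: -9, -3, -1, 1, 3, 9

-9, -3, -1, 1, 3, 9


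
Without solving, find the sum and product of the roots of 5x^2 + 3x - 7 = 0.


By Vieta's formulas for ax^2 + bx + c = 0:
  Sum of roots = -b/a
  Product of roots = c/a

Here a = 5, b = 3, c = -7
Sum = -(3)/5 = -3/5
Product = -7/5 = -7/5

Sum = -3/5, Product = -7/5


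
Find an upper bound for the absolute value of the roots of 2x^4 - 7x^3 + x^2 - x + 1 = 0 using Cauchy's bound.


Cauchy's bound: all roots r satisfy |r| <= 1 + max(|a_i/a_n|) for i = 0,...,n-1
where a_n is the leading coefficient.

Coefficients: [2, -7, 1, -1, 1]
Leading coefficient a_n = 2
Ratios |a_i/a_n|: 7/2, 1/2, 1/2, 1/2
Maximum ratio: 7/2
Cauchy's bound: |r| <= 1 + 7/2 = 9/2

Upper bound = 9/2


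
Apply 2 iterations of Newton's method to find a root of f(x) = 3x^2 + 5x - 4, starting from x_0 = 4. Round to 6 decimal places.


Newton's method: x_(n+1) = x_n - f(x_n)/f'(x_n)
f(x) = 3x^2 + 5x - 4
f'(x) = 6x + 5

Iteration 1:
  f(4.000000) = 64.000000
  f'(4.000000) = 29.000000
  x_1 = 4.000000 - (64.000000)/(29.000000) = 1.793103

Iteration 2:
  f(1.793103) = 14.611177
  f'(1.793103) = 15.758621
  x_2 = 1.793103 - (14.611177)/(15.758621) = 0.865917

x_2 = 0.865917


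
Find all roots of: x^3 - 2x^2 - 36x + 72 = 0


Let p(x) = x^3 - 2x^2 - 36x + 72. By the rational root theorem (leading coefficient 1), any rational root is an integer divisor of 72: try ±1, ±2, ... in turn.
Test x = 1: value = 35 ≠ 0.
Test x = -1: value = 105 ≠ 0.
Test x = 2: value = 0 ✓, so (x - 2) is a factor.
Synthetic division by (x - 2): bring down 1; 1(2) - 2 = 0; 0(2) - 36 = -36; (-36)(2) + 72 = 0 → quotient x^2 - 36, remainder 0.
Solve the quadratic x^2 - 36 = 0: discriminant = 0^2 - 4(1)(-36) = 0 + 144 = 144.
sqrt(144) = 12, so x = (0 ± 12)/2: x = 6 or x = -6.
Collecting all roots found:

x = -6, x = 2, x = 6


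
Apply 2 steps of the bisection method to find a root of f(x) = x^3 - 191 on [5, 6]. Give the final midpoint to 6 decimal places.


f(x) = x^3 - 191
f(5) = -66 < 0
f(6) = 25 > 0

Step 1: midpoint = (5.000000 + 6.000000)/2 = 5.500000
  f(5.500000) = -24.625000
  f(mid) < 0, so root is in [5.500000, 6.000000]

Step 2: midpoint = (5.500000 + 6.000000)/2 = 5.750000
  f(5.750000) = -0.890625
  f(mid) < 0, so root is in [5.750000, 6.000000]

midpoint = 5.750000


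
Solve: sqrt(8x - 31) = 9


Square both sides: 8x - 31 = 9^2 = 81
8x = 81 + 31 = 112
x = 14
Check: sqrt(8*14 - 31) = sqrt(81) = 9 ✓

x = 14


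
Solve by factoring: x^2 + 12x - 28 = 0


We need two numbers that multiply to -28 and add to 12.
Those numbers are -2 and 14 (since (-2) * 14 = -28 and (-2) + 14 = 12).
So x^2 + 12x - 28 = (x - 2)(x + 14) = 0
Setting each factor to zero: x = 2 or x = -14

x = -14, x = 2


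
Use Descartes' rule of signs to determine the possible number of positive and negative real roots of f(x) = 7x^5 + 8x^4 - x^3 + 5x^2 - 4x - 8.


Descartes' rule of signs:

For positive roots, count sign changes in f(x) = 7x^5 + 8x^4 - x^3 + 5x^2 - 4x - 8:
Signs of coefficients: +, +, -, +, -, -
Number of sign changes: 3
Possible positive real roots: 3, 1

For negative roots, examine f(-x) = -7x^5 + 8x^4 + x^3 + 5x^2 + 4x - 8:
Signs of coefficients: -, +, +, +, +, -
Number of sign changes: 2
Possible negative real roots: 2, 0

Positive roots: 3 or 1; Negative roots: 2 or 0


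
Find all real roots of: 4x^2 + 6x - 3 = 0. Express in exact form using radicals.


Using the quadratic formula: x = (-b ± sqrt(b^2 - 4ac)) / (2a)
Here a = 4, b = 6, c = -3
Discriminant = b^2 - 4ac = 6^2 - 4(4)(-3) = 36 + 48 = 84
Since discriminant = 84 > 0, there are two real roots.
x = (-6 ± 2*sqrt(21)) / 8
Simplifying: x = (-3 ± sqrt(21)) / 4
Numerically: x ≈ 0.3956 or x ≈ -1.8956

x = (-3 + sqrt(21)) / 4 or x = (-3 - sqrt(21)) / 4


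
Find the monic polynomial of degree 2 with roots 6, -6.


A monic polynomial with roots 6, -6 is:
p(x) = (x - 6)(x + 6)
After multiplying by (x - 6): x - 6
After multiplying by (x + 6): x^2 - 36

x^2 - 36


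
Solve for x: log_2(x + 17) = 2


Convert to exponential form: x + 17 = 2^2 = 4
x = 4 - 17 = -13
Check: log_2(-13 + 17) = log_2(4) = log_2(4) = 2 ✓

x = -13


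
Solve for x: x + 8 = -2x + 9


Starting with: x + 8 = -2x + 9
Move all x terms to left: (1 + 2)x = 9 - 8
Simplify: 3x = 1
Divide both sides by 3: x = 1/3

x = 1/3


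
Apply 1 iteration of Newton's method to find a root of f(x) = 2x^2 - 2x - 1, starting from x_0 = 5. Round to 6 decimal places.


Newton's method: x_(n+1) = x_n - f(x_n)/f'(x_n)
f(x) = 2x^2 - 2x - 1
f'(x) = 4x - 2

Iteration 1:
  f(5.000000) = 39.000000
  f'(5.000000) = 18.000000
  x_1 = 5.000000 - (39.000000)/(18.000000) = 2.833333

x_1 = 2.833333


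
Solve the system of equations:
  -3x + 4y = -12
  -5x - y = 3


Using Cramer's rule:
Determinant D = (-3)(-1) - (-5)(4) = 3 + 20 = 23
Dx = (-12)(-1) - (3)(4) = 12 - 12 = 0
Dy = (-3)(3) - (-5)(-12) = -9 - 60 = -69
x = Dx/D = 0/23 = 0
y = Dy/D = -69/23 = -3

x = 0, y = -3


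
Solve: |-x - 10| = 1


An absolute value equation |expr| = 1 gives two cases:
Case 1: -x - 10 = 1
  -x = 11, so x = -11
Case 2: -x - 10 = -1
  -x = 9, so x = -9

x = -11, x = -9


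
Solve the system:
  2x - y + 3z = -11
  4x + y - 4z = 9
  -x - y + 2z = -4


Using Cramer's rule. Expand each determinant along the first row.
D  = 2*[1*2 - (-4)*(-1)] - (-1)*[4*2 - (-4)*(-1)] + 3*[4*(-1) - 1*(-1)]
  = 2*(-2) - (-1)*(4) + 3*(-3) = -9
Dx = (-11)*[1*2 - (-4)*(-1)] - (-1)*[9*2 - (-4)*(-4)] + 3*[9*(-1) - 1*(-4)]
  = (-11)*(-2) - (-1)*(2) + 3*(-5) = 9
Dy = 2*[9*2 - (-4)*(-4)] - (-11)*[4*2 - (-4)*(-1)] + 3*[4*(-4) - 9*(-1)]
  = 2*(2) - (-11)*(4) + 3*(-7) = 27
Dz = 2*[1*(-4) - 9*(-1)] - (-1)*[4*(-4) - 9*(-1)] + (-11)*[4*(-1) - 1*(-1)]
  = 2*(5) - (-1)*(-7) + (-11)*(-3) = 36
x = Dx/D = 9/-9 = -1, y = Dy/D = 27/-9 = -3, z = Dz/D = 36/-9 = -4
Check eq1: (2)(-1) + (-1)(-3) + (3)(-4) = -11 = -11 ✓
Check eq2: (4)(-1) + (1)(-3) + (-4)(-4) = 9 = 9 ✓
Check eq3: (-1)(-1) + (-1)(-3) + (2)(-4) = -4 = -4 ✓

x = -1, y = -3, z = -4


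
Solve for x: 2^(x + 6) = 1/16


Express both sides with the same base.
1/16 = 2^(-4)
Since the bases match, equate exponents: x + 6 = -4
So x = -4 - (6) = -10

x = -10


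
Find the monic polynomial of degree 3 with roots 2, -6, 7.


A monic polynomial with roots 2, -6, 7 is:
p(x) = (x - 2)(x + 6)(x - 7)
After multiplying by (x - 2): x - 2
After multiplying by (x + 6): x^2 + 4x - 12
After multiplying by (x - 7): x^3 - 3x^2 - 40x + 84

x^3 - 3x^2 - 40x + 84


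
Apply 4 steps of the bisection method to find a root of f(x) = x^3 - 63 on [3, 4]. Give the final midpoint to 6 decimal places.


f(x) = x^3 - 63
f(3) = -36 < 0
f(4) = 1 > 0

Step 1: midpoint = (3.000000 + 4.000000)/2 = 3.500000
  f(3.500000) = -20.125000
  f(mid) < 0, so root is in [3.500000, 4.000000]

Step 2: midpoint = (3.500000 + 4.000000)/2 = 3.750000
  f(3.750000) = -10.265625
  f(mid) < 0, so root is in [3.750000, 4.000000]

Step 3: midpoint = (3.750000 + 4.000000)/2 = 3.875000
  f(3.875000) = -4.814453
  f(mid) < 0, so root is in [3.875000, 4.000000]

Step 4: midpoint = (3.875000 + 4.000000)/2 = 3.937500
  f(3.937500) = -1.953369
  f(mid) < 0, so root is in [3.937500, 4.000000]

midpoint = 3.937500


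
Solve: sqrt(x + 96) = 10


Square both sides: x + 96 = 10^2 = 100
x = 100 - 96 = 4
x = 4
Check: sqrt(1*4 + 96) = sqrt(100) = 10 ✓

x = 4


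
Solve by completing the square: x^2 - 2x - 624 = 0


Start: x^2 - 2x - 624 = 0
Move constant: x^2 - 2x = 624
Half of -2 is -1, squared is 1
Add 1 to both sides: x^2 - 2x + 1 = 625
(x - 1)^2 = 625
x - 1 = ±25
x = 1 + 25 = 26 or x = 1 - 25 = -24

x = -24, x = 26


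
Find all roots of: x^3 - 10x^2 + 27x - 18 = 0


Let p(x) = x^3 - 10x^2 + 27x - 18. By the rational root theorem (leading coefficient 1), any rational root is an integer divisor of 18: try ±1, ±2, ... in turn.
Test x = 1: value = 0 ✓, so (x - 1) is a factor.
Synthetic division by (x - 1): bring down 1; 1(1) - 10 = -9; (-9)(1) + 27 = 18; 18(1) - 18 = 0 → quotient x^2 - 9x + 18, remainder 0.
Solve the quadratic x^2 - 9x + 18 = 0: discriminant = (-9)^2 - 4(1)(18) = 81 - 72 = 9.
sqrt(9) = 3, so x = (9 ± 3)/2: x = 6 or x = 3.
Collecting all roots found:

x = 1, x = 3, x = 6


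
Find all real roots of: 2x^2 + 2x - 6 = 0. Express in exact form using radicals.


Using the quadratic formula: x = (-b ± sqrt(b^2 - 4ac)) / (2a)
Here a = 2, b = 2, c = -6
Discriminant = b^2 - 4ac = 2^2 - 4(2)(-6) = 4 + 48 = 52
Since discriminant = 52 > 0, there are two real roots.
x = (-2 ± 2*sqrt(13)) / 4
Simplifying: x = (-1 ± sqrt(13)) / 2
Numerically: x ≈ 1.3028 or x ≈ -2.3028

x = (-1 + sqrt(13)) / 2 or x = (-1 - sqrt(13)) / 2


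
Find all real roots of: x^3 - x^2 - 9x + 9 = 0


Let p(x) = x^3 - x^2 - 9x + 9. By the rational root theorem (leading coefficient 1), any rational root is an integer divisor of 9: try ±1, ±2, ... in turn.
Test x = 1: value = 0 ✓, so (x - 1) is a factor.
Synthetic division by (x - 1): bring down 1; 1(1) - 1 = 0; 0(1) - 9 = -9; (-9)(1) + 9 = 0 → quotient x^2 - 9, remainder 0.
Solve the quadratic x^2 - 9 = 0: discriminant = 0^2 - 4(1)(-9) = 0 + 36 = 36.
sqrt(36) = 6, so x = (0 ± 6)/2: x = 3 or x = -3.

x = -3, x = 1, x = 3


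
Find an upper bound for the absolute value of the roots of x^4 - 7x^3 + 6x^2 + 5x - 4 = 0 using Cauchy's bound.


Cauchy's bound: all roots r satisfy |r| <= 1 + max(|a_i/a_n|) for i = 0,...,n-1
where a_n is the leading coefficient.

Coefficients: [1, -7, 6, 5, -4]
Leading coefficient a_n = 1
Ratios |a_i/a_n|: 7, 6, 5, 4
Maximum ratio: 7
Cauchy's bound: |r| <= 1 + 7 = 8

Upper bound = 8


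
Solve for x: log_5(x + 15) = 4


Convert to exponential form: x + 15 = 5^4 = 625
x = 625 - 15 = 610
Check: log_5(610 + 15) = log_5(625) = log_5(625) = 4 ✓

x = 610


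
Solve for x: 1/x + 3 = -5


Subtract 3 from both sides: 1/x = -8
Multiply both sides by x: 1 = -8 * x
Divide by -8: x = -1/8

x = -1/8


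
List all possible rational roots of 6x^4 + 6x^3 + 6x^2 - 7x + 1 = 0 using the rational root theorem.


Rational root theorem: possible roots are ±p/q where:
  p divides the constant term (1): p ∈ {1}
  q divides the leading coefficient (6): q ∈ {1, 2, 3, 6}

All possible rational roots: -1, -1/2, -1/3, -1/6, 1/6, 1/3, 1/2, 1

-1, -1/2, -1/3, -1/6, 1/6, 1/3, 1/2, 1


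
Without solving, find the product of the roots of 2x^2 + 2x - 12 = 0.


By Vieta's formulas for ax^2 + bx + c = 0:
  Sum of roots = -b/a
  Product of roots = c/a

Here a = 2, b = 2, c = -12
Sum = -(2)/2 = -1
Product = -12/2 = -6

Product = -6


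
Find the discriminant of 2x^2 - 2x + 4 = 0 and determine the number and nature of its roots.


For ax^2 + bx + c = 0, discriminant D = b^2 - 4ac
Here a = 2, b = -2, c = 4
D = (-2)^2 - 4(2)(4) = 4 - 32 = -28

D = -28 < 0
The equation has no real roots (2 complex conjugate roots).

Discriminant = -28, no real roots (2 complex conjugate roots)


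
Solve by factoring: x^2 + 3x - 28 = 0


We need two numbers that multiply to -28 and add to 3.
Those numbers are 7 and -4 (since 7 * (-4) = -28 and 7 + (-4) = 3).
So x^2 + 3x - 28 = (x + 7)(x - 4) = 0
Setting each factor to zero: x = -7 or x = 4

x = -7, x = 4


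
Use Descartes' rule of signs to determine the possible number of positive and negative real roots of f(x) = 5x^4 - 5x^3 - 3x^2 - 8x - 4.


Descartes' rule of signs:

For positive roots, count sign changes in f(x) = 5x^4 - 5x^3 - 3x^2 - 8x - 4:
Signs of coefficients: +, -, -, -, -
Number of sign changes: 1
Possible positive real roots: 1

For negative roots, examine f(-x) = 5x^4 + 5x^3 - 3x^2 + 8x - 4:
Signs of coefficients: +, +, -, +, -
Number of sign changes: 3
Possible negative real roots: 3, 1

Positive roots: 1; Negative roots: 3 or 1


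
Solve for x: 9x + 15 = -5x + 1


Starting with: 9x + 15 = -5x + 1
Move all x terms to left: (9 + 5)x = 1 - 15
Simplify: 14x = -14
Divide both sides by 14: x = -1

x = -1


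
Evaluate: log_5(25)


We need the exponent such that 5^? = 25
5^2 = 25
Therefore log_5(25) = 2

2


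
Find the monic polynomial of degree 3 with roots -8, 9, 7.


A monic polynomial with roots -8, 9, 7 is:
p(x) = (x + 8)(x - 9)(x - 7)
After multiplying by (x + 8): x + 8
After multiplying by (x - 9): x^2 - x - 72
After multiplying by (x - 7): x^3 - 8x^2 - 65x + 504

x^3 - 8x^2 - 65x + 504


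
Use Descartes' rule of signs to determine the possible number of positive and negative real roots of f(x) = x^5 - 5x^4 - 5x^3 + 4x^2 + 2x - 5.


Descartes' rule of signs:

For positive roots, count sign changes in f(x) = x^5 - 5x^4 - 5x^3 + 4x^2 + 2x - 5:
Signs of coefficients: +, -, -, +, +, -
Number of sign changes: 3
Possible positive real roots: 3, 1

For negative roots, examine f(-x) = -x^5 - 5x^4 + 5x^3 + 4x^2 - 2x - 5:
Signs of coefficients: -, -, +, +, -, -
Number of sign changes: 2
Possible negative real roots: 2, 0

Positive roots: 3 or 1; Negative roots: 2 or 0


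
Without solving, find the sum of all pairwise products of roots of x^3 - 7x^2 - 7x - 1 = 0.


By Vieta's formulas for x^3 + bx^2 + cx + d = 0:
  r1 + r2 + r3 = -b/a = 7
  r1*r2 + r1*r3 + r2*r3 = c/a = -7
  r1*r2*r3 = -d/a = 1


Sum of pairwise products = -7
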